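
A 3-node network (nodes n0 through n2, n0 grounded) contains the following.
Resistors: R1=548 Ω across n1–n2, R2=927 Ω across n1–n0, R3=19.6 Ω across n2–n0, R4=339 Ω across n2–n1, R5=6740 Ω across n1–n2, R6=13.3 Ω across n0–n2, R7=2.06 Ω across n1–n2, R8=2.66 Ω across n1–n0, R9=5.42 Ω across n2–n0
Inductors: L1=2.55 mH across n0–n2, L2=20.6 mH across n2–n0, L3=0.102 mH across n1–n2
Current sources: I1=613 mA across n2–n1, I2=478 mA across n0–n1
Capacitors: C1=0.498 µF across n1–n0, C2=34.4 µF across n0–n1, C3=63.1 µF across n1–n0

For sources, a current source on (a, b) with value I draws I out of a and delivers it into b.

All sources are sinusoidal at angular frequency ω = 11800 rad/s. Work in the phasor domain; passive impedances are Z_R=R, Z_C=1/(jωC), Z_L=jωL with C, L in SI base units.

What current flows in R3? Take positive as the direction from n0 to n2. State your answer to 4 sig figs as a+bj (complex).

Element admittances at ω=11800 rad/s:
  Y(R1) = 0.001825+0.000j S between n1,n2
  Y(L1) = 0.000-0.03323j S between n0,n2
  I1: injects 0.613 A into n1 (from n2)
  Y(C1) = 0.000+0.005876j S between n1,n0
  Y(R2) = 0.001079+0.000j S between n1,n0
  Y(R3) = 0.05102+0.000j S between n2,n0
  Y(R4) = 0.002950+0.000j S between n2,n1
  Y(R5) = 0.0001484+0.000j S between n1,n2
  Y(L2) = 0.000-0.004114j S between n2,n0
  Y(C2) = 0.000+0.4059j S between n0,n1
  Y(R6) = 0.07519+0.000j S between n0,n2
  Y(R7) = 0.4854+0.000j S between n1,n2
  Y(R8) = 0.3759+0.000j S between n1,n0
  Y(L3) = 0.000-0.8308j S between n1,n2
  Y(C3) = 0.000+0.7446j S between n1,n0
  Y(R9) = 0.1845+0.000j S between n2,n0
  I2: injects 0.478 A into n1 (from n0)
Assemble and solve the 2×2 MNA system:
  V(n1)=0.3162-0.3783j  V(n2)=-0.1644-0.7377j

0.008389+0.03764j A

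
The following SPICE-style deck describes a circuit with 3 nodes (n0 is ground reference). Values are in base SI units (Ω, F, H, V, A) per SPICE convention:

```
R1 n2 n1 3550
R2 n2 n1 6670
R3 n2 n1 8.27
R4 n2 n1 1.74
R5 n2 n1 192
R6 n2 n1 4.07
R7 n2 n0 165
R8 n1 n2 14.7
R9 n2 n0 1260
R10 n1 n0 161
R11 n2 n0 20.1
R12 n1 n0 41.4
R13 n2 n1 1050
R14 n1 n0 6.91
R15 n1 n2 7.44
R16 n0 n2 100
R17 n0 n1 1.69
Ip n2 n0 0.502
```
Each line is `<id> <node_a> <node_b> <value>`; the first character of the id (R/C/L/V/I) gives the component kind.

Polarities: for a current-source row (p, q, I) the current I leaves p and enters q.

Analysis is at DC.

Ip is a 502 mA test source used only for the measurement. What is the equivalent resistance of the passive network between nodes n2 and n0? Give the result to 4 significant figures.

R_eq = 1.899 Ω

MNA unknowns: 2 node voltages V₁..V_2
R1: Y=0.0002817 on G[2,1]
R2: Y=0.0001499 on G[2,1]
R3: Y=0.1209 on G[2,1]
R4: Y=0.5747 on G[2,1]
R5: Y=0.005208 on G[2,1]
R6: Y=0.2457 on G[2,1]
R7: Y=0.006061 on G[2,0]
R8: Y=0.06803 on G[1,2]
R9: Y=0.0007937 on G[2,0]
R10: Y=0.006211 on G[1,0]
R11: Y=0.04975 on G[2,0]
R12: Y=0.02415 on G[1,0]
R13: Y=0.0009524 on G[2,1]
R14: Y=0.1447 on G[1,0]
R15: Y=0.1344 on G[1,2]
R16: Y=0.01000 on G[0,2]
R17: Y=0.5917 on G[0,1]
Ip: z[2]−=0.502, z[0]+=0.502
solve → V1=-0.5719, V2=-0.9531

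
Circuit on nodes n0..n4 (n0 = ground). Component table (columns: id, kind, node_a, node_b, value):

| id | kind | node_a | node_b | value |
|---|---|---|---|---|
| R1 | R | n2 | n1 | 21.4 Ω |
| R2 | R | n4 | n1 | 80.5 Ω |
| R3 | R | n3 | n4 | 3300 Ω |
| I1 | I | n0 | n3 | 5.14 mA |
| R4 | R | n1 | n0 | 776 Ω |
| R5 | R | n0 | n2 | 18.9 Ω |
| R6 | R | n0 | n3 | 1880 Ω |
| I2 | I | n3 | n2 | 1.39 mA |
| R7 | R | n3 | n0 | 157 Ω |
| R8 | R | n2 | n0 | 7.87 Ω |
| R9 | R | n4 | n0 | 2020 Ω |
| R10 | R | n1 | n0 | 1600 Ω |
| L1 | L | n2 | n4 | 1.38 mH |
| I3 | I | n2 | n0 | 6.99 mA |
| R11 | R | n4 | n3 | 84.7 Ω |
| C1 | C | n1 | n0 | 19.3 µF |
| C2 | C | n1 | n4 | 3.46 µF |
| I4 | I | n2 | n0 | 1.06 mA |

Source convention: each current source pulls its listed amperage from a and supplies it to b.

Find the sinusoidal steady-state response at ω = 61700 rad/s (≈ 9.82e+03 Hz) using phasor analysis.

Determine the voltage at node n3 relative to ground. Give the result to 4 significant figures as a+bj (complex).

MNA unknowns: 4 node voltages V₁..V_4
R1: Y=0.04673+0.000j on G[2,1]
R2: Y=0.01242+0.000j on G[4,1]
R3: Y=0.0003030+0.000j on G[3,4]
I1: z[0]−=0.00514, z[3]+=0.00514
R4: Y=0.001289+0.000j on G[1,0]
R5: Y=0.05291+0.000j on G[0,2]
R6: Y=0.0005319+0.000j on G[0,3]
I2: z[3]−=0.00139, z[2]+=0.00139
R7: Y=0.006369+0.000j on G[3,0]
R8: Y=0.1271+0.000j on G[2,0]
R9: Y=0.0004950+0.000j on G[4,0]
R10: Y=0.0006250+0.000j on G[1,0]
L1: Y=0.000-0.01174j on G[2,4]
I3: z[2]−=0.00699, z[0]+=0.00699
R11: Y=0.01181+0.000j on G[4,3]
C1: Y=0.000+1.191j on G[1,0]
C2: Y=0.000+0.2135j on G[1,4]
I4: z[2]−=0.00106, z[0]+=0.00106
solve → V1=0.0003391-0.0009119j, V2=-0.02985-0.001896j, V3=0.1992-0.007930j, V4=0.003109-0.01245j

0.1992-0.007930j V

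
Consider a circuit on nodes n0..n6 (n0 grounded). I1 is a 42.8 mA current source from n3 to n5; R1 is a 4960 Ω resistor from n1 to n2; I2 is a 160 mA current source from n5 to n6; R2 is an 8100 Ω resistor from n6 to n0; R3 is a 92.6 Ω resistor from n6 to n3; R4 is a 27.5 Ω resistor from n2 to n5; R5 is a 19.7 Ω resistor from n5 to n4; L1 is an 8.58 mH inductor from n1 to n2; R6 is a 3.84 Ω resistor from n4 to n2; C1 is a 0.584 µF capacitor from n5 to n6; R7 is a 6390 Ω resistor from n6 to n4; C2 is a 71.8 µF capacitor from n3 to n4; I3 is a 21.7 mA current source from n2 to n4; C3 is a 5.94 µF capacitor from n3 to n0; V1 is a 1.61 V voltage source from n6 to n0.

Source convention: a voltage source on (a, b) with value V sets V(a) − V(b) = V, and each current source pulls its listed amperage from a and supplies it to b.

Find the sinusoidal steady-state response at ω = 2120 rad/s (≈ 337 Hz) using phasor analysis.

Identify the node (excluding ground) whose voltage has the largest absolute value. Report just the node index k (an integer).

5

Apply KCL at each of the 6 non-ground nodes and solve the resulting linear system.
Node n1: branches {R1, L1} → V_1 = -5.002+7.121j
Node n2: branches {R1, R4, L1, R6, I3} → V_2 = -5.002+7.121j
Node n3: branches {I1, R3, C2, C3} → V_3 = -4.820+6.402j
Node n4: branches {R5, R6, R7, C2, I3} → V_4 = -4.765+7.107j
Node n5: branches {I1, I2, R4, R5, C1} → V_5 = -6.106+7.222j
Node n6: branches {I2, R2, R3, C1, R7, V1} → V_6 = 1.610+0.000j
Source currents: i(V1)=0.08042+0.06070j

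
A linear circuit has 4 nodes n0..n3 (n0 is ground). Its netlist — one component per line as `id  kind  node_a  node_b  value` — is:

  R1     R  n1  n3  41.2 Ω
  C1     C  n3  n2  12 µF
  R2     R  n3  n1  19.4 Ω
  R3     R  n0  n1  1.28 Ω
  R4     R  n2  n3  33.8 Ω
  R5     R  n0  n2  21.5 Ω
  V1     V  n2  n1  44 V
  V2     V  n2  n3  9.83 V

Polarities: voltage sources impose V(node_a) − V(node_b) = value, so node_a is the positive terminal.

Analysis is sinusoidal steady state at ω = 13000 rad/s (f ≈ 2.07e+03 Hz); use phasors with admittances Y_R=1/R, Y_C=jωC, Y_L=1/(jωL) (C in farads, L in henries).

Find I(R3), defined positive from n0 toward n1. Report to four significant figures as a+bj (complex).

1.932+0.000j A

MNA unknowns: 3 node voltages V₁..V_3 plus 2 source currents (V1, V2)
R1: Y=0.02427+0.000j on G[1,3]
C1: Y=0.000+0.1560j on G[3,2]
R2: Y=0.05155+0.000j on G[3,1]
R3: Y=0.7812+0.000j on G[0,1]
R4: Y=0.02959+0.000j on G[2,3]
R5: Y=0.04651+0.000j on G[0,2]
V1: row V2−V1=44, i_V1 at 2,1
V2: row V2−V3=9.83, i_V2 at 2,3
solve → V1=-2.472+0.000j, V2=41.53+0.000j, V3=31.70+0.000j
aux → i_V1=-4.522+0.000j, i_V2=2.300-1.533j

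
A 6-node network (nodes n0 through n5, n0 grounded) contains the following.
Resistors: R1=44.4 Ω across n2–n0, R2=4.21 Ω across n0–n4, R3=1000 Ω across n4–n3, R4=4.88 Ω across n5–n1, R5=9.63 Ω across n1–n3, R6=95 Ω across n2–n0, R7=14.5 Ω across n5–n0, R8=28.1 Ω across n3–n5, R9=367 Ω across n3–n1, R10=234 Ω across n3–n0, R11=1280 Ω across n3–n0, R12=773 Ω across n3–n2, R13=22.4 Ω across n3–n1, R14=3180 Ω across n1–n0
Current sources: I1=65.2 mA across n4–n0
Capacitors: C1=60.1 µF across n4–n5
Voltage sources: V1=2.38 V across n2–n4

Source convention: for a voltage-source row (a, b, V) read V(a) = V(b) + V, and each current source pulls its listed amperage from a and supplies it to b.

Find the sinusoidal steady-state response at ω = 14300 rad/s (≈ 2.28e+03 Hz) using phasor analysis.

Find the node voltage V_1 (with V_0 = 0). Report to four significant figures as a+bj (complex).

MNA unknowns: 5 node voltages V₁..V_5 plus 1 source current (V1)
R1: Y=0.02252+0.000j on G[2,0]
R2: Y=0.2375+0.000j on G[0,4]
R3: Y=0.001000+0.000j on G[4,3]
I1: z[4]−=0.0652, z[0]+=0.0652
R4: Y=0.2049+0.000j on G[5,1]
R5: Y=0.1038+0.000j on G[1,3]
R6: Y=0.01053+0.000j on G[2,0]
R7: Y=0.06897+0.000j on G[5,0]
R8: Y=0.03559+0.000j on G[3,5]
R9: Y=0.002725+0.000j on G[3,1]
R10: Y=0.004274+0.000j on G[3,0]
C1: Y=0.000+0.8594j on G[4,5]
R11: Y=0.0007813+0.000j on G[3,0]
R12: Y=0.001294+0.000j on G[3,2]
R13: Y=0.04464+0.000j on G[3,1]
R14: Y=0.0003145+0.000j on G[1,0]
V1: row V2−V4=2.38, i_V1 at 2,4
solve → V1=-0.3981-0.02991j, V2=1.962+0.008412j, V3=-0.3753-0.02884j, V4=-0.4183+0.008412j, V5=-0.4155-0.03075j
aux → i_V1=-0.06786-0.0003262j

-0.3981-0.02991j V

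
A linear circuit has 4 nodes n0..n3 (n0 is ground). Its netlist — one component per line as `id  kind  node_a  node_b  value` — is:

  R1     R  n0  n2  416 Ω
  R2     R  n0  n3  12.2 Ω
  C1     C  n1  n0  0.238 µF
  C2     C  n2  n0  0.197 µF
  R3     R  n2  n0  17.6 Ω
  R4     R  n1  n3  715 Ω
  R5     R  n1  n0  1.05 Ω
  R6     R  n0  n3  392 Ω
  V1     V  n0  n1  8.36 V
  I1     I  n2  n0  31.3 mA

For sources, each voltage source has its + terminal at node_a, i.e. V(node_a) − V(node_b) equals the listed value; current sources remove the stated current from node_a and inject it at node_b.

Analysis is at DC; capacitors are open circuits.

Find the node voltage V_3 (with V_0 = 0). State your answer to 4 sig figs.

-0.1361 V

Apply KCL at each of the 3 non-ground nodes and solve the resulting linear system.
Node n1: branches {C1, R4, R5, V1} → V_1 = -8.360
Node n2: branches {R1, C2, R3, I1} → V_2 = -0.5285
Node n3: branches {R2, R4, R6} → V_3 = -0.1361
Source currents: i(V1)=-7.973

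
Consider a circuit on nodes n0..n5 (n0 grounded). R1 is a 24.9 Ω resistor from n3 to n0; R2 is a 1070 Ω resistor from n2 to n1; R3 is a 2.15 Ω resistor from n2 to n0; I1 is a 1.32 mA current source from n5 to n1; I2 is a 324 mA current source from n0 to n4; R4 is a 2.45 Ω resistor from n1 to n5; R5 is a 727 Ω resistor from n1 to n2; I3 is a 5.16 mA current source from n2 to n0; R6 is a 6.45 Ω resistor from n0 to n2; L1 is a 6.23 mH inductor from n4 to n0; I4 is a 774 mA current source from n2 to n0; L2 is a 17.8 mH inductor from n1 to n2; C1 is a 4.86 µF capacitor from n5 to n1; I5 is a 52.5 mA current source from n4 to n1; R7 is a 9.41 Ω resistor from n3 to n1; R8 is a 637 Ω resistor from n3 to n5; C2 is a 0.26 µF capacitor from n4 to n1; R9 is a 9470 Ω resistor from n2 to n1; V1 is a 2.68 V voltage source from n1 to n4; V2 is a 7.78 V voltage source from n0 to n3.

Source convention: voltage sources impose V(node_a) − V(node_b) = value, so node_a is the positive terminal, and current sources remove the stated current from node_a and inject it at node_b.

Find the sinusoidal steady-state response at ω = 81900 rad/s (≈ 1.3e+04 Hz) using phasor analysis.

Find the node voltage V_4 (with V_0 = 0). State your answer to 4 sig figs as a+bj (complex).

MNA unknowns: 5 node voltages V₁..V_5 plus 2 source currents (V1, V2)
R1: Y=0.04016+0.000j on G[3,0]
R2: Y=0.0009346+0.000j on G[2,1]
R3: Y=0.4651+0.000j on G[2,0]
I1: z[5]−=0.00132, z[1]+=0.00132
I2: z[0]−=0.324, z[4]+=0.324
R4: Y=0.4082+0.000j on G[1,5]
R5: Y=0.001376+0.000j on G[1,2]
I3: z[2]−=0.00516, z[0]+=0.00516
R6: Y=0.1550+0.000j on G[0,2]
L1: Y=0.000-0.001960j on G[4,0]
I4: z[2]−=0.774, z[0]+=0.774
L2: Y=0.000-0.0006860j on G[1,2]
C1: Y=0.000+0.3980j on G[5,1]
I5: z[4]−=0.0525, z[1]+=0.0525
R7: Y=0.1063+0.000j on G[3,1]
R8: Y=0.001570+0.000j on G[3,5]
C2: Y=0.000+0.02129j on G[4,1]
R9: Y=0.0001056+0.000j on G[2,1]
V1: row V1−V4=2.68, i_V1 at 1,4
V2: row V0−V3=7.78, i_V2 at 0,3
solve → V1=-4.695-0.1524j, V2=-1.270+0.003182j, V3=-7.780+0.000j, V4=-7.375-0.1524j, V5=-4.702-0.1446j
aux → i_V1=-0.2718-0.04261j, i_V2=-0.6451+0.01643j

-7.375-0.1524j V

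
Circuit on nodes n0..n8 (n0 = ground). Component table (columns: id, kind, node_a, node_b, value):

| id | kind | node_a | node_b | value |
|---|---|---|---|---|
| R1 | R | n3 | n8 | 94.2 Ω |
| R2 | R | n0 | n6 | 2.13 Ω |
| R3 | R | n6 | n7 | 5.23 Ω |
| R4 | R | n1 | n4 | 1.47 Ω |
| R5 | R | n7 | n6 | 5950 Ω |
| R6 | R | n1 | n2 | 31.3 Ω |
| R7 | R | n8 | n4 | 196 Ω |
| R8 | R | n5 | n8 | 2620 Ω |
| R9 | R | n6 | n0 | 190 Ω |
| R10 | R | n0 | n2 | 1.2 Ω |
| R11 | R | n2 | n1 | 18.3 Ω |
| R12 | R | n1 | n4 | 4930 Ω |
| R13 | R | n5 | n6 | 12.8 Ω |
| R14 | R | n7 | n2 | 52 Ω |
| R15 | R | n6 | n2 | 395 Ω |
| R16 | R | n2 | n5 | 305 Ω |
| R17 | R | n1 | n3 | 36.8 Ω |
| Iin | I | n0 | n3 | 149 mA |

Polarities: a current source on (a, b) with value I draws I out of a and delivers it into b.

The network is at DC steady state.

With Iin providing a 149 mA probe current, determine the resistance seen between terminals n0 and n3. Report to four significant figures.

MNA unknowns: 8 node voltages V₁..V_8
R1: Y=0.01062 on G[3,8]
R2: Y=0.4695 on G[0,6]
R3: Y=0.1912 on G[6,7]
R4: Y=0.6803 on G[1,4]
R5: Y=0.0001681 on G[7,6]
R6: Y=0.03195 on G[1,2]
R7: Y=0.005102 on G[8,4]
R8: Y=0.0003817 on G[5,8]
R9: Y=0.005263 on G[6,0]
R10: Y=0.8333 on G[0,2]
R11: Y=0.05464 on G[2,1]
R12: Y=0.0002028 on G[1,4]
R13: Y=0.07812 on G[5,6]
R14: Y=0.01923 on G[7,2]
R15: Y=0.002532 on G[6,2]
R16: Y=0.003279 on G[2,5]
R17: Y=0.02717 on G[1,3]
Iin: z[0]−=0.149, z[3]+=0.149
solve → V1=1.871, V2=0.1722, V3=6.698, V4=1.894, V5=0.04146, V6=0.01167, V7=0.02632, V8=5.018

R_eq = 44.95 Ω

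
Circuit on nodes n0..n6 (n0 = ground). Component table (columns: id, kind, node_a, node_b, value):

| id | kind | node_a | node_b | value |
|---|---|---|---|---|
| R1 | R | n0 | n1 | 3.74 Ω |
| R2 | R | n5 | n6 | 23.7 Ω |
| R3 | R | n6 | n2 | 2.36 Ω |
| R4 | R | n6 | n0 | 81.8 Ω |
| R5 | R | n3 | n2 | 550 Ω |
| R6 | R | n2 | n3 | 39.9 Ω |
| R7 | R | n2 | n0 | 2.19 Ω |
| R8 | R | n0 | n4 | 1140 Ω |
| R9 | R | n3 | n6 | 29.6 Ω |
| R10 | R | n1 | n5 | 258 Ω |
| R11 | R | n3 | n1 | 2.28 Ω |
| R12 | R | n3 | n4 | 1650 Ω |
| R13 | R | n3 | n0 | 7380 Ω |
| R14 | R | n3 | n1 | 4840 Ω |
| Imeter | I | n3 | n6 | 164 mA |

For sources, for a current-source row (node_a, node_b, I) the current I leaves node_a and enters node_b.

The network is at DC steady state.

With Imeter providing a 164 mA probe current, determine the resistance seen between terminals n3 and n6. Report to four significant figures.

R_eq = 6.726 Ω

MNA unknowns: 6 node voltages V₁..V_6
R1: Y=0.2674 on G[0,1]
R2: Y=0.04219 on G[5,6]
R3: Y=0.4237 on G[6,2]
R4: Y=0.01222 on G[6,0]
R5: Y=0.001818 on G[3,2]
R6: Y=0.02506 on G[2,3]
R7: Y=0.4566 on G[2,0]
R8: Y=0.0008772 on G[0,4]
R9: Y=0.03378 on G[3,6]
R10: Y=0.003876 on G[1,5]
R11: Y=0.4386 on G[3,1]
R12: Y=0.0006061 on G[3,4]
R13: Y=0.0001355 on G[3,0]
R14: Y=0.0002066 on G[3,1]
Imeter: z[3]−=0.164, z[6]+=0.164
solve → V1=-0.3784, V2=0.2092, V3=-0.6160, V4=-0.2517, V5=0.4142, V6=0.4870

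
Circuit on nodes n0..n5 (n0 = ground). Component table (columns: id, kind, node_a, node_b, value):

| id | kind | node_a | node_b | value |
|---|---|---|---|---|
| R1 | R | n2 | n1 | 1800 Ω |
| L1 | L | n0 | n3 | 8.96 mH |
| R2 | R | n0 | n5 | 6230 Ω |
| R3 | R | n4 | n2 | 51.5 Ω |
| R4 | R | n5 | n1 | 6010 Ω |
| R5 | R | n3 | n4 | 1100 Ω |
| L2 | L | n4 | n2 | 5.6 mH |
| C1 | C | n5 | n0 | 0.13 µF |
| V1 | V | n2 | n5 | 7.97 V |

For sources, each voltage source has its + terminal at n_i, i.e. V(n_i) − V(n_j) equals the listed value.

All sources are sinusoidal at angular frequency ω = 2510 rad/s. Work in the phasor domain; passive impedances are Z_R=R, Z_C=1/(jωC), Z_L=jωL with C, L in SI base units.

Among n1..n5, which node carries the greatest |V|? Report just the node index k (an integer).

Element admittances at ω=2510 rad/s:
  Y(R1) = 0.0005556+0.000j S between n2,n1
  Y(L1) = 0.000-0.04446j S between n0,n3
  Y(R2) = 0.0001605+0.000j S between n0,n5
  Y(R3) = 0.01942+0.000j S between n4,n2
  Y(R4) = 0.0001664+0.000j S between n5,n1
  Y(R5) = 0.0009091+0.000j S between n3,n4
  Y(L2) = 0.000-0.07114j S between n4,n2
  Y(C1) = 0.000+0.0003263j S between n5,n0
  V1: constraint V(n2)−V(n5) = 7.97
Assemble and solve the 6×6 MNA system:
  V(n1)=-0.09179+1.954j  V(n2)=1.745+1.954j  V(n3)=-0.03863+0.03681j  V(n4)=1.762+1.926j  V(n5)=-6.225+1.954j
  i(V1)=-0.002657-0.001718j

5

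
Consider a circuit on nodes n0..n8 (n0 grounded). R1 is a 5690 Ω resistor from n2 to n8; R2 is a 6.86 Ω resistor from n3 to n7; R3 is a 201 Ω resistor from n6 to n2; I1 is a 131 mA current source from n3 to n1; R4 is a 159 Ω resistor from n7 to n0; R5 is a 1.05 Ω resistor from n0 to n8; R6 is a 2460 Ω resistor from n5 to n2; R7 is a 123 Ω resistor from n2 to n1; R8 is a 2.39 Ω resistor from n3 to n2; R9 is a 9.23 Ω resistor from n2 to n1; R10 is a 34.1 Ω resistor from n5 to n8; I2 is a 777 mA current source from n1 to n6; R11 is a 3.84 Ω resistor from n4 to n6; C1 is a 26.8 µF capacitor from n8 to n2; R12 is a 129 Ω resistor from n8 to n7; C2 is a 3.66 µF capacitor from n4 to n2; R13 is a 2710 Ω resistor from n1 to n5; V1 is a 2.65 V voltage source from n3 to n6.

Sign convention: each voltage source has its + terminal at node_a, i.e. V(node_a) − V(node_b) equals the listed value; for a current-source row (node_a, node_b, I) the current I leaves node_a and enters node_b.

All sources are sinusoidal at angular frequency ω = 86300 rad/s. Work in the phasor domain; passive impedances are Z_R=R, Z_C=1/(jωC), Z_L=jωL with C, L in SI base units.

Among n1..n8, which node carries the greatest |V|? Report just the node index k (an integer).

1

Element admittances at ω=86300 rad/s:
  Y(R1) = 0.0001757+0.000j S between n2,n8
  Y(R2) = 0.1458+0.000j S between n3,n7
  Y(R3) = 0.004975+0.000j S between n6,n2
  I1: injects 0.131 A into n1 (from n3)
  Y(R4) = 0.006289+0.000j S between n7,n0
  Y(R5) = 0.9524+0.000j S between n0,n8
  Y(R6) = 0.0004065+0.000j S between n5,n2
  Y(R7) = 0.008130+0.000j S between n2,n1
  Y(R8) = 0.4184+0.000j S between n3,n2
  Y(R9) = 0.1083+0.000j S between n2,n1
  Y(R10) = 0.02933+0.000j S between n5,n8
  I2: injects 0.777 A into n6 (from n1)
  Y(R11) = 0.2604+0.000j S between n4,n6
  Y(C1) = 0.000+2.313j S between n8,n2
  Y(R12) = 0.007752+0.000j S between n8,n7
  Y(C2) = 0.000+0.3159j S between n4,n2
  Y(R13) = 0.0003690+0.000j S between n1,n5
  V1: constraint V(n3)−V(n6) = 2.65
Assemble and solve the 9×9 MNA system:
  V(n1)=-5.541+0.008215j  V(n2)=-0.01206+0.008244j  V(n3)=1.835+0.1816j  V(n4)=-0.2518+0.4723j  V(n5)=-0.07886-0.0008531j  V(n6)=-0.8146+0.1816j  V(n7)=1.674+0.1656j  V(n8)=-0.01105-0.001093j
  i(V1)=-0.9276-0.07485j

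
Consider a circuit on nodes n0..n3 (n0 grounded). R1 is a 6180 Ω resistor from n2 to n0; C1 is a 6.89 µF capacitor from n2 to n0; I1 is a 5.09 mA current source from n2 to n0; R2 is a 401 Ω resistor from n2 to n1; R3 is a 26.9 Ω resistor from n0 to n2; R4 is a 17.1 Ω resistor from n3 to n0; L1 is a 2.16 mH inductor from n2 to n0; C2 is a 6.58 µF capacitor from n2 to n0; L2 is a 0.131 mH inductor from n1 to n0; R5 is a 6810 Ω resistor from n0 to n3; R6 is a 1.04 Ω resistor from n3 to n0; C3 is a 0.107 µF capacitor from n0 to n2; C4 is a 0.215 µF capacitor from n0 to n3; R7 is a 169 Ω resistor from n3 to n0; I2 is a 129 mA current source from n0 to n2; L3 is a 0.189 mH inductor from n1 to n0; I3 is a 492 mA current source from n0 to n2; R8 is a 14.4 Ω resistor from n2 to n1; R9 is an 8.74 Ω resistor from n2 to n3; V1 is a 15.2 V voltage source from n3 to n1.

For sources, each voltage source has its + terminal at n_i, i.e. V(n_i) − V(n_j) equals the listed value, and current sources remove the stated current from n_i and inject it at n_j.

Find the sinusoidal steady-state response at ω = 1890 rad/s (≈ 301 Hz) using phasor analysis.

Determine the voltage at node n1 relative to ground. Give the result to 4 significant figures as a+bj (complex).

Element admittances at ω=1890 rad/s:
  Y(R1) = 0.0001618+0.000j S between n2,n0
  Y(C1) = 0.000+0.01302j S between n2,n0
  I1: injects 0.00509 A into n0 (from n2)
  Y(R2) = 0.002494+0.000j S between n2,n1
  Y(R3) = 0.03717+0.000j S between n0,n2
  Y(R4) = 0.05848+0.000j S between n3,n0
  Y(L1) = 0.000-0.2450j S between n2,n0
  Y(C2) = 0.000+0.01244j S between n2,n0
  Y(L2) = 0.000-4.039j S between n1,n0
  Y(R5) = 0.0001468+0.000j S between n0,n3
  Y(R6) = 0.9615+0.000j S between n3,n0
  Y(C3) = 0.000+0.0002022j S between n0,n2
  Y(C4) = 0.000+0.0004064j S between n0,n3
  Y(R7) = 0.005917+0.000j S between n3,n0
  I2: injects 0.129 A into n2 (from n0)
  Y(L3) = 0.000-2.799j S between n1,n0
  I3: injects 0.492 A into n2 (from n0)
  Y(R8) = 0.06944+0.000j S between n2,n1
  Y(R9) = 0.1144+0.000j S between n2,n3
  V1: constraint V(n3)−V(n1) = 15.2
Assemble and solve the 4×4 MNA system:
  V(n1)=-0.5142-2.278j  V(n2)=6.099+4.081j  V(n3)=14.69-2.278j
  i(V1)=-16.05+3.059j

-0.5142-2.278j V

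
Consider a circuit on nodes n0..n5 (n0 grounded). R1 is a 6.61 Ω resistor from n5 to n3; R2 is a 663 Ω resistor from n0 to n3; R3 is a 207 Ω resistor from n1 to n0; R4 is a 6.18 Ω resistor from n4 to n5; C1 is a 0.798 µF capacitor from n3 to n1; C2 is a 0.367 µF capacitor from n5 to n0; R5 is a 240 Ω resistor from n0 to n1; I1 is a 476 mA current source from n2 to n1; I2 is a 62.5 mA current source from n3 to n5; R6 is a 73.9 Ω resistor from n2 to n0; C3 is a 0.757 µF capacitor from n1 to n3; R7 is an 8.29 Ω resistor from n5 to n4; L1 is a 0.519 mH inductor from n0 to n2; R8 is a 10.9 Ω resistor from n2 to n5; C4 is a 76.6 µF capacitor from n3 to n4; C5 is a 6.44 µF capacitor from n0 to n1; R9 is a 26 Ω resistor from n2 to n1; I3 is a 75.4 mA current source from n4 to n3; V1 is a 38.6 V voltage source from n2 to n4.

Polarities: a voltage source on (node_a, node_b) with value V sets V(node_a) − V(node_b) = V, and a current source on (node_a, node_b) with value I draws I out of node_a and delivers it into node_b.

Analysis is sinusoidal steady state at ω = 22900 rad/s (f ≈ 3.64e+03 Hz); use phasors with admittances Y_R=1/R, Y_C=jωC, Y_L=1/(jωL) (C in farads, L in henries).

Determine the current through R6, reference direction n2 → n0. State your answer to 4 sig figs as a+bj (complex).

Element admittances at ω=22900 rad/s:
  Y(R1) = 0.1513+0.000j S between n5,n3
  Y(R2) = 0.001508+0.000j S between n0,n3
  Y(R3) = 0.004831+0.000j S between n1,n0
  Y(R4) = 0.1618+0.000j S between n4,n5
  Y(C1) = 0.000+0.01827j S between n3,n1
  Y(C2) = 0.000+0.008404j S between n5,n0
  Y(R5) = 0.004167+0.000j S between n0,n1
  I1: injects 0.476 A into n1 (from n2)
  I2: injects 0.0625 A into n5 (from n3)
  Y(R6) = 0.01353+0.000j S between n2,n0
  Y(C3) = 0.000+0.01734j S between n1,n3
  Y(R7) = 0.1206+0.000j S between n5,n4
  Y(L1) = 0.000-0.08414j S between n0,n2
  Y(R8) = 0.09174+0.000j S between n2,n5
  Y(C4) = 0.000+1.754j S between n3,n4
  Y(C5) = 0.000+0.1475j S between n0,n1
  Y(R9) = 0.03846+0.000j S between n2,n1
  I3: injects 0.0754 A into n3 (from n4)
  V1: constraint V(n2)−V(n4) = 38.6
Assemble and solve the 6×6 MNA system:
  V(n1)=-10.06+0.6335j  V(n2)=-21.51+7.518j  V(n3)=-59.01+6.800j  V(n4)=-60.11+7.518j  V(n5)=-52.80+8.156j
  i(V1)=-3.248-2.118j

-0.2911+0.1017j A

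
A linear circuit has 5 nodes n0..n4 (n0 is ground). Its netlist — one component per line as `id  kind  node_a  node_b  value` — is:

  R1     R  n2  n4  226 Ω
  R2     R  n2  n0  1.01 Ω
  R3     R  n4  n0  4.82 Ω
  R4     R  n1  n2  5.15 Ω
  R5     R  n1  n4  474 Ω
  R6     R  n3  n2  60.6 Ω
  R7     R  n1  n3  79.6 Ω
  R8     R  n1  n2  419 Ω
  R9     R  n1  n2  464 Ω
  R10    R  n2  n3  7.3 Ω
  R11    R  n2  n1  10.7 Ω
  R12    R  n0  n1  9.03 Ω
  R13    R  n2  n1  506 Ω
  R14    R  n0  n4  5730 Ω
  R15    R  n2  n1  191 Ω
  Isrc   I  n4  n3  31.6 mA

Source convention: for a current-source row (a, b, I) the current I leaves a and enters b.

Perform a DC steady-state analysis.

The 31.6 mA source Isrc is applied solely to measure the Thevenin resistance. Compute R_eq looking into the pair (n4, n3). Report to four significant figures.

Apply KCL at each of the 4 non-ground nodes and solve the resulting linear system.
Node n1: branches {R4, R5, R7, R8, R9, R11, R12, R13, R15} → V_1 = 0.02540
Node n2: branches {R1, R2, R4, R6, R8, R9, R10, R11, R13, R15} → V_2 = 0.02793
Node n3: branches {R6, R7, R10, Isrc} → V_3 = 0.2180
Node n4: branches {R1, R3, R5, R14, Isrc} → V_4 = -0.1467

R_eq = 11.54 Ω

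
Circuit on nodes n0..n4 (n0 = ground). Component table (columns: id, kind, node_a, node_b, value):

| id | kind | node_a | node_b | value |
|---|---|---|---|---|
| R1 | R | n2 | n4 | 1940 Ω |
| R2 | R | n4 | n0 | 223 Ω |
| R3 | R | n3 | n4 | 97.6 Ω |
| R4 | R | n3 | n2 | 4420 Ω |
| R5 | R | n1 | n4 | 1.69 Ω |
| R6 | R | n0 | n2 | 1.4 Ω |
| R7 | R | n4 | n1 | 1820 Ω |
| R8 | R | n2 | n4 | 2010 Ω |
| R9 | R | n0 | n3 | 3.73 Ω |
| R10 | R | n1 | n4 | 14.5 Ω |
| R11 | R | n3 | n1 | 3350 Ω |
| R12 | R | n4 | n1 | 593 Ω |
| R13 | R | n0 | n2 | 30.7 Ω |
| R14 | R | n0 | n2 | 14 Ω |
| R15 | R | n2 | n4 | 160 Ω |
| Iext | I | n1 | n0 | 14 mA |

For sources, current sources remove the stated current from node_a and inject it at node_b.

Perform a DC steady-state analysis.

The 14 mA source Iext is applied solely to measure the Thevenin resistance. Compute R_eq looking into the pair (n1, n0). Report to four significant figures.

Apply KCL at each of the 4 non-ground nodes and solve the resulting linear system.
Node n1: branches {R5, R7, R10, R11, R12, Iext} → V_1 = -0.6619
Node n2: branches {R1, R4, R6, R8, R13, R14, R15} → V_2 = -0.005645
Node n3: branches {R3, R4, R9, R11} → V_3 = -0.02427
Node n4: branches {R1, R2, R3, R5, R7, R8, R10, R12, R15} → V_4 = -0.6411

R_eq = 47.28 Ω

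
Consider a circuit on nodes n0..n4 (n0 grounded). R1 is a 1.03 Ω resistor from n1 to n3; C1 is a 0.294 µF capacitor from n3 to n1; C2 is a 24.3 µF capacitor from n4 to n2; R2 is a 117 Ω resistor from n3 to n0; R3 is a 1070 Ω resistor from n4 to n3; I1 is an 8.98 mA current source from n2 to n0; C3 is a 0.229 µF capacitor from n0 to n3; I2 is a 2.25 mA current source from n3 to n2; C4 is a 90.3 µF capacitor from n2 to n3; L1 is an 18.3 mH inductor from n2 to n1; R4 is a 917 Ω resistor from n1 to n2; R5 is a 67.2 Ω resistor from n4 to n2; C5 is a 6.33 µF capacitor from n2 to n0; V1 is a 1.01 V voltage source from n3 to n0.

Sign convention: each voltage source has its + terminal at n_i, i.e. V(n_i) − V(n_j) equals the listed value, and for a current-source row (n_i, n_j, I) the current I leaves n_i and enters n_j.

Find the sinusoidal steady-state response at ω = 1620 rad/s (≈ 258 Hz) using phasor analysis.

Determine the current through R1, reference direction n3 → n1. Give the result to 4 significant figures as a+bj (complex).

-0.001574-0.002995j A

Apply KCL at each of the 4 non-ground nodes and solve the resulting linear system.
Node n1: branches {R1, C1, L1, R4} → V_1 = 1.012+0.003085j
Node n2: branches {C2, I1, I2, C4, L1, R4, R5, C5} → V_2 = 0.9244+0.05252j
Node n3: branches {R1, C1, R2, R3, C3, I2, C4, V1} → V_3 = 1.010+0.000j
Node n4: branches {C2, R3, R5} → V_4 = 0.9240+0.05034j
Source currents: i(V1)=-0.01707-0.009854j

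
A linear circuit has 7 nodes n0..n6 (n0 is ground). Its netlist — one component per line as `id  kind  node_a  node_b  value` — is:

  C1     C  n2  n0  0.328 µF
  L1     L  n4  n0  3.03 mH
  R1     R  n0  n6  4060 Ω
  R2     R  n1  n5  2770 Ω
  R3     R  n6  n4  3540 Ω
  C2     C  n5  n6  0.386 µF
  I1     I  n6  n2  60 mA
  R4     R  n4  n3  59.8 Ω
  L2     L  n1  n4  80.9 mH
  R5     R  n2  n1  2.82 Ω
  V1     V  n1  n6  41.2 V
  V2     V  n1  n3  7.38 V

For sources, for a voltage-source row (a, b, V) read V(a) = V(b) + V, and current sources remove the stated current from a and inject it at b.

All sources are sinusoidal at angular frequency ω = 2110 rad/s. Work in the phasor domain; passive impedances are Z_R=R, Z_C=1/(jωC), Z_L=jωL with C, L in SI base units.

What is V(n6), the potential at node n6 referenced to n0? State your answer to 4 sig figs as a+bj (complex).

Apply KCL at each of the 6 non-ground nodes and solve the resulting linear system.
Node n1: branches {R2, L2, R5, V1, V2} → V_1 = 7.767+2.368j
Node n2: branches {C1, I1, R5} → V_2 = 7.940+2.352j
Node n3: branches {R4, V2} → V_3 = 0.3867+2.368j
Node n4: branches {L1, R3, R4, L2} → V_4 = 0.03886+0.06306j
Node n5: branches {R2, C2} → V_5 = -26.67-12.90j
Node n6: branches {R1, R3, C2, I1, V1} → V_6 = -33.43+2.368j
Source currents: i(V1)=0.02988-0.004276j, i(V2)=0.005816+0.03854j

-33.43+2.368j V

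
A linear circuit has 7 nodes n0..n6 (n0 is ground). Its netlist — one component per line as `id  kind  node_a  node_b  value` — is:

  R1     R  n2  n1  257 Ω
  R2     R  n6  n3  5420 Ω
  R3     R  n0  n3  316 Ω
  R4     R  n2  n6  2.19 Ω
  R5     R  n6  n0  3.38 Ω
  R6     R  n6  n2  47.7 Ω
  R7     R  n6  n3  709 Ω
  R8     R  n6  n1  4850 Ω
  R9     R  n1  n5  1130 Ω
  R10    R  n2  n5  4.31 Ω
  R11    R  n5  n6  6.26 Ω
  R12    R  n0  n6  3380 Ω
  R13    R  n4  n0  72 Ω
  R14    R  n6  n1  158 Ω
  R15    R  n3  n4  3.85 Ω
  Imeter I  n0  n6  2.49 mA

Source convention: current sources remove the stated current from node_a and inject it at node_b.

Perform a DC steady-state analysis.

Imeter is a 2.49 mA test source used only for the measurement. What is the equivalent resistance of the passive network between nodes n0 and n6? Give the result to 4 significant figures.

Apply KCL at each of the 6 non-ground nodes and solve the resulting linear system.
Node n1: branches {R1, R8, R9, R14} → V_1 = 0.008367
Node n2: branches {R1, R4, R6, R10} → V_2 = 0.008367
Node n3: branches {R2, R3, R7, R15} → V_3 = 0.0007437
Node n4: branches {R13, R15} → V_4 = 0.0007059
Node n5: branches {R9, R10, R11} → V_5 = 0.008367
Node n6: branches {R2, R4, R5, R6, R7, R8, R11, R12, R14, Imeter} → V_6 = 0.008367

R_eq = 3.360 Ω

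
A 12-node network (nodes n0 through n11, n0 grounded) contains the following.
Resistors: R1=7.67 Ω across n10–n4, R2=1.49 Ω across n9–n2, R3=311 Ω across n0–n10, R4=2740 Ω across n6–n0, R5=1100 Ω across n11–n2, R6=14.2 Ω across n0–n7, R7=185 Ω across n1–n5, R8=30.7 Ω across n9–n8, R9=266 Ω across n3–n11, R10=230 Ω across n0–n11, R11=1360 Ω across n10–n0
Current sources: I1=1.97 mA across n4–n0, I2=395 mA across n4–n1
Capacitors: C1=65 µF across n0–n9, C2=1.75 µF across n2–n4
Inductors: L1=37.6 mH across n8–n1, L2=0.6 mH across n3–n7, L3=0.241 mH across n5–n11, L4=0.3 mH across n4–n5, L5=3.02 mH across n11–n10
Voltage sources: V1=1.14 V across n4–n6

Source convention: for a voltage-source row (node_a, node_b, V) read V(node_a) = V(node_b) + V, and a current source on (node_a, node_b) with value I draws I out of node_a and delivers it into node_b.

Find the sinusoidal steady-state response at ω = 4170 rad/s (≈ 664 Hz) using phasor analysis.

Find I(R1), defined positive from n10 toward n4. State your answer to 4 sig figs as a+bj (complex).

0.07541-0.01921j A

Apply KCL at each of the 11 non-ground nodes and solve the resulting linear system.
Node n1: branches {R7, L1, I2} → V_1 = 21.90+31.33j
Node n2: branches {R2, R5, C2} → V_2 = -0.7314-0.5200j
Node n3: branches {R9, L2} → V_3 = -0.6137+0.5711j
Node n4: branches {R1, I1, C2, I2, L4, V1} → V_4 = -10.14+12.58j
Node n5: branches {R7, L3, L4} → V_5 = -10.08+12.86j
Node n6: branches {R4, V1} → V_6 = -11.28+12.58j
Node n7: branches {R6, L2} → V_7 = -0.4976+0.6588j
Node n8: branches {R8, L1} → V_8 = 6.244-3.501j
Node n9: branches {R2, C1, R8} → V_9 = -0.5765-0.4359j
Node n10: branches {R1, R3, R11, L5} → V_10 = -9.559+12.44j
Node n11: branches {R5, R9, R10, L3, L5} → V_11 = -9.936+12.91j
Source currents: i(V1)=-0.004116+0.004593j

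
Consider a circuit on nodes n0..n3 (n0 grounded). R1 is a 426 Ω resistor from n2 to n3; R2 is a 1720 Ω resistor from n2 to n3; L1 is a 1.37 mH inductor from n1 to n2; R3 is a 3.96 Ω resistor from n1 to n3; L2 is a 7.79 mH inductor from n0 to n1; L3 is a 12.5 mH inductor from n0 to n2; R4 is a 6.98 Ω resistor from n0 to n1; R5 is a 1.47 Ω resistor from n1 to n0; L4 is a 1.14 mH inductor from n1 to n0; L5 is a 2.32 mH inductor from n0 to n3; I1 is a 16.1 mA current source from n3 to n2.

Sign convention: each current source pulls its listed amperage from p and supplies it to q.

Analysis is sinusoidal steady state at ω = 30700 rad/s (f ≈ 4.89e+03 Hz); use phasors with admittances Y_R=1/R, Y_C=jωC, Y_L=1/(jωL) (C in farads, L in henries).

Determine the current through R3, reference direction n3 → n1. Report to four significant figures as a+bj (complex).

-0.01576+0.0008337j A

Apply KCL at each of the 3 non-ground nodes and solve the resulting linear system.
Node n1: branches {L1, R3, L2, R4, R5, L4} → V_1 = -0.001884-0.0009680j
Node n2: branches {R1, R2, L1, L3, I1} → V_2 = 0.06411+0.5951j
Node n3: branches {R1, R2, R3, L5, I1} → V_3 = -0.06428+0.002333j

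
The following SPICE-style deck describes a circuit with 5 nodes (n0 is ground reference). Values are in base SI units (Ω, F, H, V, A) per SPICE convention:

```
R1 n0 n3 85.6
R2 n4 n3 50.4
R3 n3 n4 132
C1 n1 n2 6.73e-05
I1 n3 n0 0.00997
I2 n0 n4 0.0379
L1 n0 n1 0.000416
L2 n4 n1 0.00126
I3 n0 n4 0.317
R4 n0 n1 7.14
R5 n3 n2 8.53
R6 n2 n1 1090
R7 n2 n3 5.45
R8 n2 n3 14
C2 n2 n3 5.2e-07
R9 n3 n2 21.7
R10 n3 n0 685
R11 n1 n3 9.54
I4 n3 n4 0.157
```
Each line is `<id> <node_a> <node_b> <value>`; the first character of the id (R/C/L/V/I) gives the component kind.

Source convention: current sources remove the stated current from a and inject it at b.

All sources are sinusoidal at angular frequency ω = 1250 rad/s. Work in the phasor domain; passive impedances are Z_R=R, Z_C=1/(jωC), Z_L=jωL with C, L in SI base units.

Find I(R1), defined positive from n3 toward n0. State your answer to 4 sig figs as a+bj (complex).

-0.008889+0.007999j A

Element admittances at ω=1250 rad/s:
  Y(R1) = 0.01168+0.000j S between n0,n3
  Y(R2) = 0.01984+0.000j S between n4,n3
  Y(R3) = 0.007576+0.000j S between n3,n4
  Y(C1) = 0.000+0.08412j S between n1,n2
  I1: injects 0.00997 A into n0 (from n3)
  I2: injects 0.0379 A into n4 (from n0)
  Y(L1) = 0.000-1.923j S between n0,n1
  Y(L2) = 0.000-0.6349j S between n4,n1
  I3: injects 0.317 A into n4 (from n0)
  Y(R4) = 0.1401+0.000j S between n0,n1
  Y(R5) = 0.1172+0.000j S between n3,n2
  Y(R6) = 0.0009174+0.000j S between n2,n1
  Y(R7) = 0.1835+0.000j S between n2,n3
  Y(R8) = 0.07143+0.000j S between n2,n3
  Y(C2) = 0.000+0.0006500j S between n2,n3
  Y(R9) = 0.04608+0.000j S between n3,n2
  Y(R10) = 0.001460+0.000j S between n3,n0
  Y(R11) = 0.1048+0.000j S between n1,n3
  I4: injects 0.157 A into n4 (from n3)
Assemble and solve the 4×4 MNA system:
  V(n1)=0.01802+0.1833j  V(n2)=-0.6324+0.8139j  V(n3)=-0.7609+0.6847j  V(n4)=0.02971+0.9554j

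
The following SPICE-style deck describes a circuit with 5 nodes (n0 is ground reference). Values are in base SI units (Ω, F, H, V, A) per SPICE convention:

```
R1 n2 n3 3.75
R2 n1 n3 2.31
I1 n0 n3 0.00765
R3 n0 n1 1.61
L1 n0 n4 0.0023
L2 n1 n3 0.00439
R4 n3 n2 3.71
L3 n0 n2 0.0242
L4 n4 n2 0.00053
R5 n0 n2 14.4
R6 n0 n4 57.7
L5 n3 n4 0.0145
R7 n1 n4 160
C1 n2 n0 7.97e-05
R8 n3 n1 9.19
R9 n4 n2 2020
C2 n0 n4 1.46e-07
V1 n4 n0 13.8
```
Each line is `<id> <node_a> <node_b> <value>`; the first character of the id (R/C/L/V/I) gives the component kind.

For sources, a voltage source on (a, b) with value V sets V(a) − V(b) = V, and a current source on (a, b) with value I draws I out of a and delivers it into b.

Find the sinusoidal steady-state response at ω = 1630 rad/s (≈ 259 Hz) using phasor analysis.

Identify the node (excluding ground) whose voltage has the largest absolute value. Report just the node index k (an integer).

Apply KCL at each of the 4 non-ground nodes and solve the resulting linear system.
Node n1: branches {R2, R3, L2, R7, R8} → V_1 = 4.385-1.511j
Node n2: branches {R1, R4, L3, L4, R5, C1, R9} → V_2 = 14.22-3.383j
Node n3: branches {R1, R2, I1, L2, R4, L5, R8} → V_3 = 9.421-1.961j
Node n4: branches {L1, L4, R6, L5, R7, R9, C2, V1} → V_4 = 13.80+0.000j
Source currents: i(V1)=-4.297+3.364j

2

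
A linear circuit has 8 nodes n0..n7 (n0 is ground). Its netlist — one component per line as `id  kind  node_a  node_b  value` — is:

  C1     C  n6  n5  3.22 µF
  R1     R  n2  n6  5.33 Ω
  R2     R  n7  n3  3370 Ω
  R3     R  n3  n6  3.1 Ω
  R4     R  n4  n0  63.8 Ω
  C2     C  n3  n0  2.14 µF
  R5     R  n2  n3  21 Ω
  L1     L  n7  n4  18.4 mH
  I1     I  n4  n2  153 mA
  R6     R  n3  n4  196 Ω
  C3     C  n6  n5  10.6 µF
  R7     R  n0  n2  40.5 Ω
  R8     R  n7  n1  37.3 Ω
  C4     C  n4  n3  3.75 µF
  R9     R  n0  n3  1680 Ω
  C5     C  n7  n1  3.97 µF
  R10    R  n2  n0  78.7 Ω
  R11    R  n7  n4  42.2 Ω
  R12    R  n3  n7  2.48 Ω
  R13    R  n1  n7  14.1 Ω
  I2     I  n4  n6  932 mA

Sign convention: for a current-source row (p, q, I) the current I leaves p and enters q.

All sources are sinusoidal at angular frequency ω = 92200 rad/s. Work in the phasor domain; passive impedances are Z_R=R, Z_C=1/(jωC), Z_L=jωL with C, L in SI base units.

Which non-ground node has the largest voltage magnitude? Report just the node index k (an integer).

4

Apply KCL at each of the 7 non-ground nodes and solve the resulting linear system.
Node n1: branches {R8, C5, R13} → V_1 = -0.3462+0.5230j
Node n2: branches {R1, R5, I1, R7, R10} → V_2 = 2.167+0.2872j
Node n3: branches {R2, R3, C2, R5, R6, C4, R9, R12} → V_3 = -0.3279+0.3518j
Node n4: branches {R4, L1, I1, R6, C4, R11, I2} → V_4 = -0.7287+3.430j
Node n5: branches {C1, C3} → V_5 = 2.416+0.3280j
Node n6: branches {C1, R1, R3, C3, I2} → V_6 = 2.416+0.3280j
Node n7: branches {R2, L1, R8, C5, R11, R12, R13} → V_7 = -0.3462+0.5230j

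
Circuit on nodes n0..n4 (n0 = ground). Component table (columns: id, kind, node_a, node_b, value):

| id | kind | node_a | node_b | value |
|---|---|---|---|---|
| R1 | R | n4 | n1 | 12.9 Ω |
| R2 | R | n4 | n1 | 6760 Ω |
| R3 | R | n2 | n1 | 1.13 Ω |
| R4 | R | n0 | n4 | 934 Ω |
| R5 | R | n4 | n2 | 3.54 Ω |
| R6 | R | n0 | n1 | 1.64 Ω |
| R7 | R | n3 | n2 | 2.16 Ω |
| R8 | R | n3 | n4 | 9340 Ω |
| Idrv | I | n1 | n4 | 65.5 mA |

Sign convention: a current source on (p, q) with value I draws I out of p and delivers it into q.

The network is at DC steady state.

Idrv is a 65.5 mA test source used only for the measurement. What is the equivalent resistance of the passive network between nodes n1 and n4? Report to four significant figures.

R_eq = 3.414 Ω

Element admittances at DC:
  Y(R1) = 0.07752 S between n4,n1
  Y(R2) = 0.0001479 S between n4,n1
  Y(R3) = 0.8850 S between n2,n1
  Y(R4) = 0.001071 S between n0,n4
  Y(R5) = 0.2825 S between n4,n2
  Y(R6) = 0.6098 S between n0,n1
  Y(R7) = 0.4630 S between n3,n2
  Y(R8) = 0.0001071 S between n3,n4
  Idrv: injects 0.0655 A into n4 (from n1)
Assemble and solve the 4×4 MNA system:
  V(n1)=-0.0003919  V(n2)=0.05373  V(n3)=0.05377  V(n4)=0.2232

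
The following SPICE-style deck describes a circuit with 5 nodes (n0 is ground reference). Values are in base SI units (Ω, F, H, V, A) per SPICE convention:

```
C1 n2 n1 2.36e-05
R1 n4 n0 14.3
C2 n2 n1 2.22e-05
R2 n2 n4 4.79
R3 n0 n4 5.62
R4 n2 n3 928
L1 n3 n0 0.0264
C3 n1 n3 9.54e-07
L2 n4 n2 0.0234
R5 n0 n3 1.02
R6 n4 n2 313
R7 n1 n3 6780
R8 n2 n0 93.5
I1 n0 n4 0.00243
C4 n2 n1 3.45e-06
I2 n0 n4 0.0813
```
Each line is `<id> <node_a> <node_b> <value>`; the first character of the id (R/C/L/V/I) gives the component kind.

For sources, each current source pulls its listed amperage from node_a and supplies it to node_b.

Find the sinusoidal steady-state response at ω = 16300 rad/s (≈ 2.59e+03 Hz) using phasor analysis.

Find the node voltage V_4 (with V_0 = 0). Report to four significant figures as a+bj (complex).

0.3208-0.01670j V

MNA unknowns: 4 node voltages V₁..V_4
C1: Y=0.000+0.3847j on G[2,1]
R1: Y=0.06993+0.000j on G[4,0]
C2: Y=0.000+0.3619j on G[2,1]
R2: Y=0.2088+0.000j on G[2,4]
R3: Y=0.1779+0.000j on G[0,4]
R4: Y=0.001078+0.000j on G[2,3]
L1: Y=0.000-0.002324j on G[3,0]
C3: Y=0.000+0.01555j on G[1,3]
L2: Y=0.000-0.002622j on G[4,2]
R5: Y=0.9804+0.000j on G[0,3]
R6: Y=0.003195+0.000j on G[4,2]
R7: Y=0.0001475+0.000j on G[1,3]
R8: Y=0.01070+0.000j on G[2,0]
I1: z[0]−=0.00243, z[4]+=0.00243
C4: Y=0.000+0.05624j on G[2,1]
I2: z[0]−=0.0813, z[4]+=0.0813
solve → V1=0.2955-0.03563j, V2=0.3012-0.03647j, V3=0.001002+0.004622j, V4=0.3208-0.01670j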